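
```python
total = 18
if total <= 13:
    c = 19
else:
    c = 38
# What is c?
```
Trace:
  total=18
  total=18, c=38

Final answer: 38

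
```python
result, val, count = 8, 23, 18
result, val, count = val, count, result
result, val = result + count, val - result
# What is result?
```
Trace:
  result=8, val=23, count=18
  result=23, val=18, count=8
  result=31, val=-5, count=8

Final answer: 31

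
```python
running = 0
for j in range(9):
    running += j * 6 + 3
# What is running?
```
Trace:
  running=0
  running=3, j=0
  running=12, j=1
  running=27, j=2
  running=48, j=3
  running=75, j=4
  running=108, j=5
  running=147, j=6
  running=192, j=7
  running=243, j=8

Final answer: 243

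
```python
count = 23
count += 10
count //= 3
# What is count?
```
Trace:
  count=23
  count=33
  count=11

Final answer: 11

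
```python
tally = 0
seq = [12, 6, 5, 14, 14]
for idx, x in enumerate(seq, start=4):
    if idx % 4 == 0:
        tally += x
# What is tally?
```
Trace:
  tally=0
  tally=12, idx=4, x=12
  tally=12, idx=5, x=6
  tally=12, idx=6, x=5
  tally=12, idx=7, x=14
  tally=26, idx=8, x=14

Final answer: 26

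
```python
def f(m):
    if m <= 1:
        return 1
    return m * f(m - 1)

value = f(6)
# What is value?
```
Call trace:
f(m=6)
  f(m=5)
    f(m=4)
      f(m=3)
        f(m=2)
          f(m=1)
          -> return 1
        -> return 2
      -> return 6
    -> return 24
  -> return 120
-> return 720

Final answer: 720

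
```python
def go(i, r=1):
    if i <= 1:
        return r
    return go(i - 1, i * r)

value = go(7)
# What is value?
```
Call trace:
go(i=7, r=1)
  go(i=6, r=7)
    go(i=5, r=42)
      go(i=4, r=210)
        go(i=3, r=840)
          go(i=2, r=2520)
            go(i=1, r=5040)
            -> return 5040
          -> return 5040
        -> return 5040
      -> return 5040
    -> return 5040
  -> return 5040
-> return 5040

Final answer: 5040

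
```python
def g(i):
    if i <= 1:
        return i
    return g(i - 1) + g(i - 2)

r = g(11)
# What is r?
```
Call trace (a repeated sub-call is expanded the first time; later identical calls just restate its return value):
g(i=11)
  g(i=10)
    g(i=9)
      g(i=8)
        g(i=7)
          g(i=6)
            g(i=5)
              g(i=4)
                g(i=3)
                  g(i=2)
                    g(i=1)
                    -> return 1
                    g(i=0)
                    -> return 0
                  -> return 1
                  g(i=1)
                  -> return 1
                -> return 2
                g(i=2) -> return 1  (same call as traced above)
              -> return 3
              g(i=3) -> return 2  (same call as traced above)
            -> return 5
            g(i=4) -> return 3  (same call as traced above)
          -> return 8
          g(i=5) -> return 5  (same call as traced above)
        -> return 13
        g(i=6) -> return 8  (same call as traced above)
      -> return 21
      g(i=7) -> return 13  (same call as traced above)
    -> return 34
    g(i=8) -> return 21  (same call as traced above)
  -> return 55
  g(i=9) -> return 34  (same call as traced above)
-> return 89

Final answer: 89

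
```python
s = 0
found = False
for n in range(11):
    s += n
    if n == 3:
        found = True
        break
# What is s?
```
Trace:
  s=0
  s=0, found=False
  s=0, found=False, n=0
  s=1, found=False, n=1
  s=3, found=False, n=2
  s=6, found=True, n=3

Final answer: 6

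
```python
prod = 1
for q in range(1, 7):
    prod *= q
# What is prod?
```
Trace:
  prod=1
  prod=1, q=1
  prod=2, q=2
  prod=6, q=3
  prod=24, q=4
  prod=120, q=5
  prod=720, q=6

Final answer: 720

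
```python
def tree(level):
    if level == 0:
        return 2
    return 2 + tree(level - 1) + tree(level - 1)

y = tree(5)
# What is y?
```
Call trace (a repeated sub-call is expanded the first time; later identical calls just restate its return value):
tree(level=5)
  tree(level=4)
    tree(level=3)
      tree(level=2)
        tree(level=1)
          tree(level=0)
          -> return 2
          tree(level=0)
          -> return 2
        -> return 6
        tree(level=1) -> return 6  (same call as traced above)
      -> return 14
      tree(level=2) -> return 14  (same call as traced above)
    -> return 30
    tree(level=3) -> return 30  (same call as traced above)
  -> return 62
  tree(level=4) -> return 62  (same call as traced above)
-> return 126

Final answer: 126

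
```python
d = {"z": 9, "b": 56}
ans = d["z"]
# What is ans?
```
Trace:
  d={'z': 9, 'b': 56}
  d={'z': 9, 'b': 56}, ans=9

Final answer: 9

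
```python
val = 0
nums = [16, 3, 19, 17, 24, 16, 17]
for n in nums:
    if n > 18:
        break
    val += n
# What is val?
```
Trace:
  val=0
  val=16, n=16
  val=19, n=3
  val=19, n=19

Final answer: 19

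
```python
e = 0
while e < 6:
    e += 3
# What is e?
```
Trace:
  e=0
  e=3
  e=6

Final answer: 6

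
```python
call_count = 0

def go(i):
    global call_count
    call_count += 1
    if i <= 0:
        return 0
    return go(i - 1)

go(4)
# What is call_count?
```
Call trace:
go(i=4)
  go(i=3)
    go(i=2)
      go(i=1)
        go(i=0)
        -> return 0
      -> return 0
    -> return 0
  -> return 0
-> return 0

call_count is incremented once per call. go is entered once for each i = 4, 3, 2, 1, 0 (the i <= 0 call returns without recursing), i.e. 4 + 1 calls.
call_count = 5

Final answer: 5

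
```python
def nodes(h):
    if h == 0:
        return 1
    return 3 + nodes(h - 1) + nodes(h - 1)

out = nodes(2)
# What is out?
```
Call trace (a repeated sub-call is expanded the first time; later identical calls just restate its return value):
nodes(h=2)
  nodes(h=1)
    nodes(h=0)
    -> return 1
    nodes(h=0)
    -> return 1
  -> return 5
  nodes(h=1) -> return 5  (same call as traced above)
-> return 13

Final answer: 13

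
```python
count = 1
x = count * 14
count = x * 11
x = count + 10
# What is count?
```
Trace:
  count=1
  count=1, x=14
  count=154, x=14
  count=154, x=164

Final answer: 154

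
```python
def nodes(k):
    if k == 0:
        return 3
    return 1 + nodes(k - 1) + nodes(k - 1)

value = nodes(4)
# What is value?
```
Call trace (a repeated sub-call is expanded the first time; later identical calls just restate its return value):
nodes(k=4)
  nodes(k=3)
    nodes(k=2)
      nodes(k=1)
        nodes(k=0)
        -> return 3
        nodes(k=0)
        -> return 3
      -> return 7
      nodes(k=1) -> return 7  (same call as traced above)
    -> return 15
    nodes(k=2) -> return 15  (same call as traced above)
  -> return 31
  nodes(k=3) -> return 31  (same call as traced above)
-> return 63

Final answer: 63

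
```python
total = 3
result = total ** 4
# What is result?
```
Trace:
  total=3
  total=3, result=81

Final answer: 81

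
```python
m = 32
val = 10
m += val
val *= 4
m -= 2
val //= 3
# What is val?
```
Trace:
  m=32
  m=32, val=10
  m=42, val=10
  m=42, val=40
  m=40, val=40
  m=40, val=13

Final answer: 13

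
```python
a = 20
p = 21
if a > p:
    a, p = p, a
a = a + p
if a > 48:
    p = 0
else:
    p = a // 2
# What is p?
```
Trace:
  a=20
  a=20, p=21
  a=20, p=21
  a=41, p=21
  a=41, p=20

Final answer: 20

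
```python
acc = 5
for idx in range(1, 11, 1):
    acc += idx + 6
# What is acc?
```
Trace:
  acc=5
  acc=12, idx=1
  acc=20, idx=2
  acc=29, idx=3
  acc=39, idx=4
  acc=50, idx=5
  acc=62, idx=6
  acc=75, idx=7
  acc=89, idx=8
  acc=104, idx=9
  acc=120, idx=10

Final answer: 120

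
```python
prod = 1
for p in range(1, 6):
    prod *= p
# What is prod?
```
Trace:
  prod=1
  prod=1, p=1
  prod=2, p=2
  prod=6, p=3
  prod=24, p=4
  prod=120, p=5

Final answer: 120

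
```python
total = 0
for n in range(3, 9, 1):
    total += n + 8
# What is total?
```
Trace:
  total=0
  total=11, n=3
  total=23, n=4
  total=36, n=5
  total=50, n=6
  total=65, n=7
  total=81, n=8

Final answer: 81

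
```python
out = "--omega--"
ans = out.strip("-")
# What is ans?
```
Trace:
  out='--omega--'
  out='--omega--', ans='omega'

Final answer: 'omega'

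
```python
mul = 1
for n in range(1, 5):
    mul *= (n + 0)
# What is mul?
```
Trace:
  mul=1
  mul=1, n=1
  mul=2, n=2
  mul=6, n=3
  mul=24, n=4

Final answer: 24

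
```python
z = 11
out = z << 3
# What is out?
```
Trace:
  z=11
  z=11, out=88

Final answer: 88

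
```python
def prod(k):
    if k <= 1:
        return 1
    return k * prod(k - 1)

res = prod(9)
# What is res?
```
Call trace:
prod(k=9)
  prod(k=8)
    prod(k=7)
      prod(k=6)
        prod(k=5)
          prod(k=4)
            prod(k=3)
              prod(k=2)
                prod(k=1)
                -> return 1
              -> return 2
            -> return 6
          -> return 24
        -> return 120
      -> return 720
    -> return 5040
  -> return 40320
-> return 362880

Final answer: 362880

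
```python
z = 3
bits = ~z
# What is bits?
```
Trace:
  z=3
  z=3, bits=-4

Final answer: -4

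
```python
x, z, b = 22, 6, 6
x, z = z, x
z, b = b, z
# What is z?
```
Trace:
  x=22, z=6, b=6
  x=6, z=22, b=6
  x=6, z=6, b=22

Final answer: 6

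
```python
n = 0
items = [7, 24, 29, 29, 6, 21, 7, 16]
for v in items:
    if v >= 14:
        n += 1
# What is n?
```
Trace:
  n=0
  n=0, v=7
  n=1, v=24
  n=2, v=29
  n=3, v=29
  n=3, v=6
  n=4, v=21
  n=4, v=7
  n=5, v=16

Final answer: 5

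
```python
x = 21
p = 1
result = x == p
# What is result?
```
Trace:
  x=21
  x=21, p=1
  x=21, p=1, result=False

Final answer: False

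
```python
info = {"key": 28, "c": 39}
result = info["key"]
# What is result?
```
Trace:
  info={'key': 28, 'c': 39}
  info={'key': 28, 'c': 39}, result=28

Final answer: 28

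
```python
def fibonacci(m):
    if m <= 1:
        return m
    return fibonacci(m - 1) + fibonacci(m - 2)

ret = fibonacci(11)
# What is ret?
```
Call trace (a repeated sub-call is expanded the first time; later identical calls just restate its return value):
fibonacci(m=11)
  fibonacci(m=10)
    fibonacci(m=9)
      fibonacci(m=8)
        fibonacci(m=7)
          fibonacci(m=6)
            fibonacci(m=5)
              fibonacci(m=4)
                fibonacci(m=3)
                  fibonacci(m=2)
                    fibonacci(m=1)
                    -> return 1
                    fibonacci(m=0)
                    -> return 0
                  -> return 1
                  fibonacci(m=1)
                  -> return 1
                -> return 2
                fibonacci(m=2) -> return 1  (same call as traced above)
              -> return 3
              fibonacci(m=3) -> return 2  (same call as traced above)
            -> return 5
            fibonacci(m=4) -> return 3  (same call as traced above)
          -> return 8
          fibonacci(m=5) -> return 5  (same call as traced above)
        -> return 13
        fibonacci(m=6) -> return 8  (same call as traced above)
      -> return 21
      fibonacci(m=7) -> return 13  (same call as traced above)
    -> return 34
    fibonacci(m=8) -> return 21  (same call as traced above)
  -> return 55
  fibonacci(m=9) -> return 34  (same call as traced above)
-> return 89

Final answer: 89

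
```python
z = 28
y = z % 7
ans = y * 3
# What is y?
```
Trace:
  z=28
  z=28, y=0
  z=28, y=0, ans=0

Final answer: 0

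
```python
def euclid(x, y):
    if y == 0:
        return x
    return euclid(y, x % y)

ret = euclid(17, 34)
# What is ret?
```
Call trace:
euclid(x=17, y=34)
  euclid(x=34, y=17)
    euclid(x=17, y=0)
    -> return 17
  -> return 17
-> return 17

Final answer: 17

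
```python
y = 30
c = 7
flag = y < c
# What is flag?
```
Trace:
  y=30
  y=30, c=7
  y=30, c=7, flag=False

Final answer: False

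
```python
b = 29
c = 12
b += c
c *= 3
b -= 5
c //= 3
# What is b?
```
Trace:
  b=29
  b=29, c=12
  b=41, c=12
  b=41, c=36
  b=36, c=36
  b=36, c=12

Final answer: 36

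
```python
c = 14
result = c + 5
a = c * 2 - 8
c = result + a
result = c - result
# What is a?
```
Trace:
  c=14
  c=14, result=19
  c=14, result=19, a=20
  c=39, result=19, a=20
  c=39, result=20, a=20

Final answer: 20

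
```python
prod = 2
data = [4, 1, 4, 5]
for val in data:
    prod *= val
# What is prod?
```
Trace:
  prod=2
  prod=8, val=4
  prod=8, val=1
  prod=32, val=4
  prod=160, val=5

Final answer: 160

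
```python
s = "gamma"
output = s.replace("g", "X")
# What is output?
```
Trace:
  s='gamma'
  s='gamma', output='Xamma'

Final answer: 'Xamma'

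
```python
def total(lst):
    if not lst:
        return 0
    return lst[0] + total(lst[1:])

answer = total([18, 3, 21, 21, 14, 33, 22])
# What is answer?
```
Call trace:
total(lst=[18, 3, 21, 21, 14, 33, 22])
  total(lst=[3, 21, 21, 14, 33, 22])
    total(lst=[21, 21, 14, 33, 22])
      total(lst=[21, 14, 33, 22])
        total(lst=[14, 33, 22])
          total(lst=[33, 22])
            total(lst=[22])
              total(lst=[])
              -> return 0
            -> return 22
          -> return 55
        -> return 69
      -> return 90
    -> return 111
  -> return 114
-> return 132

Final answer: 132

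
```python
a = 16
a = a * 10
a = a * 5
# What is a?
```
Trace:
  a=16
  a=160
  a=800

Final answer: 800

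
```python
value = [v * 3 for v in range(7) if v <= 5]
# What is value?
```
Trace:
  v=0
  v=1
  v=2
  v=3
  v=4
  v=5
  v=6
  value=[0, 3, 6, 9, 12, 15]

Final answer: [0, 3, 6, 9, 12, 15]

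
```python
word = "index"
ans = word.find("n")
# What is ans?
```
Trace:
  word='index'
  word='index', ans=1

Final answer: 1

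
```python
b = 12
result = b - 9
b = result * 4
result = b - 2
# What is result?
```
Trace:
  b=12
  b=12, result=3
  b=12, result=3
  b=12, result=10

Final answer: 10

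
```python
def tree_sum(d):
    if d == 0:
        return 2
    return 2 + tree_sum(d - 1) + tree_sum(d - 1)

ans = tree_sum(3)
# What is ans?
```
Call trace (a repeated sub-call is expanded the first time; later identical calls just restate its return value):
tree_sum(d=3)
  tree_sum(d=2)
    tree_sum(d=1)
      tree_sum(d=0)
      -> return 2
      tree_sum(d=0)
      -> return 2
    -> return 6
    tree_sum(d=1) -> return 6  (same call as traced above)
  -> return 14
  tree_sum(d=2) -> return 14  (same call as traced above)
-> return 30

Final answer: 30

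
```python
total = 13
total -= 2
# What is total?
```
Trace:
  total=13
  total=11

Final answer: 11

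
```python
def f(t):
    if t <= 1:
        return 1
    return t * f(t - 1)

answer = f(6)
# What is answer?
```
Call trace:
f(t=6)
  f(t=5)
    f(t=4)
      f(t=3)
        f(t=2)
          f(t=1)
          -> return 1
        -> return 2
      -> return 6
    -> return 24
  -> return 120
-> return 720

Final answer: 720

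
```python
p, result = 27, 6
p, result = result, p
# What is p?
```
Trace:
  p=27, result=6
  p=6, result=27

Final answer: 6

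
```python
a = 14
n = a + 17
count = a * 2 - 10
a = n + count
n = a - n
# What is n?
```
Trace:
  a=14
  a=14, n=31
  a=14, n=31, count=18
  a=49, n=31, count=18
  a=49, n=18, count=18

Final answer: 18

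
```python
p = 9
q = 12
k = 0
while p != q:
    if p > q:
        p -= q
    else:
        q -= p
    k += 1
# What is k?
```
Trace:
  p=9
  p=9, q=12
  p=9, q=12, k=0
  p=9, q=3, k=1
  p=6, q=3, k=2
  p=3, q=3, k=3

Final answer: 3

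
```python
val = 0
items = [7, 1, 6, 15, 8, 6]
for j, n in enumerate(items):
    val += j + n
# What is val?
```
Trace:
  val=0
  val=7, j=0, n=7
  val=9, j=1, n=1
  val=17, j=2, n=6
  val=35, j=3, n=15
  val=47, j=4, n=8
  val=58, j=5, n=6

Final answer: 58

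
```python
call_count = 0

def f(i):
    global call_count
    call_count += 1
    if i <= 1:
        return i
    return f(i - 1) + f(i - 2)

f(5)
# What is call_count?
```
Call trace (a repeated sub-call is expanded the first time; later identical calls just restate its return value):
f(i=5)
  f(i=4)
    f(i=3)
      f(i=2)
        f(i=1)
        -> return 1
        f(i=0)
        -> return 0
      -> return 1
      f(i=1)
      -> return 1
    -> return 2
    f(i=2) -> return 1  (same call as traced above)
  -> return 3
  f(i=3) -> return 2  (same call as traced above)
-> return 5

call_count is incremented once per call, so count the calls in each subtree. Let C(i) = number of calls made by f(i).
C(0) = C(1) = 1 (base case, no recursion); C(i) = 1 + C(i - 1) + C(i - 2) otherwise.
C(2) = 1 + C(1) + C(0) = 1 + 1 + 1 = 3
C(3) = 1 + C(2) + C(1) = 1 + 3 + 1 = 5
C(4) = 1 + C(3) + C(2) = 1 + 5 + 3 = 9
C(5) = 1 + C(4) + C(3) = 1 + 9 + 5 = 15
call_count = C(5) = 15

Final answer: 15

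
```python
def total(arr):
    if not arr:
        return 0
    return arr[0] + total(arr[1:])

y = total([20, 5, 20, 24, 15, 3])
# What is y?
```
Call trace:
total(arr=[20, 5, 20, 24, 15, 3])
  total(arr=[5, 20, 24, 15, 3])
    total(arr=[20, 24, 15, 3])
      total(arr=[24, 15, 3])
        total(arr=[15, 3])
          total(arr=[3])
            total(arr=[])
            -> return 0
          -> return 3
        -> return 18
      -> return 42
    -> return 62
  -> return 67
-> return 87

Final answer: 87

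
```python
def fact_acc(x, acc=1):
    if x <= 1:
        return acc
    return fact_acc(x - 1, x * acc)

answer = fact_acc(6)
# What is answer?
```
Call trace:
fact_acc(x=6, acc=1)
  fact_acc(x=5, acc=6)
    fact_acc(x=4, acc=30)
      fact_acc(x=3, acc=120)
        fact_acc(x=2, acc=360)
          fact_acc(x=1, acc=720)
          -> return 720
        -> return 720
      -> return 720
    -> return 720
  -> return 720
-> return 720

Final answer: 720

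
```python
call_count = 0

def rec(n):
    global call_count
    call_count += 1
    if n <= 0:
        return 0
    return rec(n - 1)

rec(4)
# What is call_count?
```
Call trace:
rec(n=4)
  rec(n=3)
    rec(n=2)
      rec(n=1)
        rec(n=0)
        -> return 0
      -> return 0
    -> return 0
  -> return 0
-> return 0

call_count is incremented once per call. rec is entered once for each n = 4, 3, 2, 1, 0 (the n <= 0 call returns without recursing), i.e. 4 + 1 calls.
call_count = 5

Final answer: 5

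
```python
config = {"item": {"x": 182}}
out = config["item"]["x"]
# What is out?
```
Trace:
  config={'item': {'x': 182}}
  config={'item': {'x': 182}}, out=182

Final answer: 182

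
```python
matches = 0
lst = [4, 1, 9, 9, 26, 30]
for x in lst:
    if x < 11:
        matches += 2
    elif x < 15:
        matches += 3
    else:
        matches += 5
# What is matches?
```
Trace:
  matches=0
  matches=2, x=4
  matches=4, x=1
  matches=6, x=9
  matches=8, x=9
  matches=13, x=26
  matches=18, x=30

Final answer: 18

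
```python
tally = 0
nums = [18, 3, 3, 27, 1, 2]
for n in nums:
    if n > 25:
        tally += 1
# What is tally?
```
Trace:
  tally=0
  tally=0, n=18
  tally=0, n=3
  tally=0, n=3
  tally=1, n=27
  tally=1, n=1
  tally=1, n=2

Final answer: 1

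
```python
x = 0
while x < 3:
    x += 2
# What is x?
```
Trace:
  x=0
  x=2
  x=4

Final answer: 4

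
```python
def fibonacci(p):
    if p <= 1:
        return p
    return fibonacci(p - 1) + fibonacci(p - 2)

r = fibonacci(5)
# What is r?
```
Call trace (a repeated sub-call is expanded the first time; later identical calls just restate its return value):
fibonacci(p=5)
  fibonacci(p=4)
    fibonacci(p=3)
      fibonacci(p=2)
        fibonacci(p=1)
        -> return 1
        fibonacci(p=0)
        -> return 0
      -> return 1
      fibonacci(p=1)
      -> return 1
    -> return 2
    fibonacci(p=2) -> return 1  (same call as traced above)
  -> return 3
  fibonacci(p=3) -> return 2  (same call as traced above)
-> return 5

Final answer: 5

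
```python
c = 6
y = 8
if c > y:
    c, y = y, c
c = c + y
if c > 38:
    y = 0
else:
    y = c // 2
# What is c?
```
Trace:
  c=6
  c=6, y=8
  c=6, y=8
  c=14, y=8
  c=14, y=7

Final answer: 14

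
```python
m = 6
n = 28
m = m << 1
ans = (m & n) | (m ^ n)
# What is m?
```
Trace:
  m=6
  m=6, n=28
  m=12, n=28
  m=12, n=28, ans=28

Final answer: 12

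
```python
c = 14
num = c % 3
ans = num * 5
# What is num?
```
Trace:
  c=14
  c=14, num=2
  c=14, num=2, ans=10

Final answer: 2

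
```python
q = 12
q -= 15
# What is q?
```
Trace:
  q=12
  q=-3

Final answer: -3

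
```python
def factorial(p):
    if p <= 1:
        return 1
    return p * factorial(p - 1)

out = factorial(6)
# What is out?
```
Call trace:
factorial(p=6)
  factorial(p=5)
    factorial(p=4)
      factorial(p=3)
        factorial(p=2)
          factorial(p=1)
          -> return 1
        -> return 2
      -> return 6
    -> return 24
  -> return 120
-> return 720

Final answer: 720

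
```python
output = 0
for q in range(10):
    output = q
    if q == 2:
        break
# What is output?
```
Trace:
  output=0
  output=0, q=0
  output=1, q=1
  output=2, q=2

Final answer: 2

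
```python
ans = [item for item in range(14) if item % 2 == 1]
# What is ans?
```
Trace:
  item=0
  item=1
  item=2
  item=3
  item=4
  item=5
  item=6
  item=7
  item=8
  item=9
  item=10
  item=11
  item=12
  item=13
  ans=[1, 3, 5, 7, 9, 11, 13]

Final answer: [1, 3, 5, 7, 9, 11, 13]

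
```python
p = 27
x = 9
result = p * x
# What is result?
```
Trace:
  p=27
  p=27, x=9
  p=27, x=9, result=243

Final answer: 243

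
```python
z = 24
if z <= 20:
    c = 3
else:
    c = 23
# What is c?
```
Trace:
  z=24
  z=24, c=23

Final answer: 23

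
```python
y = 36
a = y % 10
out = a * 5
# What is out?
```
Trace:
  y=36
  y=36, a=6
  y=36, a=6, out=30

Final answer: 30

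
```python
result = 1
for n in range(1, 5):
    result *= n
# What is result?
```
Trace:
  result=1
  result=1, n=1
  result=2, n=2
  result=6, n=3
  result=24, n=4

Final answer: 24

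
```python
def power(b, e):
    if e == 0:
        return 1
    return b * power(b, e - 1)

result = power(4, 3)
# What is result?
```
Call trace:
power(b=4, e=3)
  power(b=4, e=2)
    power(b=4, e=1)
      power(b=4, e=0)
      -> return 1
    -> return 4
  -> return 16
-> return 64

Final answer: 64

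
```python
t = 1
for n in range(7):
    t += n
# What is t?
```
Trace:
  t=1
  t=1, n=0
  t=2, n=1
  t=4, n=2
  t=7, n=3
  t=11, n=4
  t=16, n=5
  t=22, n=6

Final answer: 22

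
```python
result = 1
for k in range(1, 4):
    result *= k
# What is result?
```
Trace:
  result=1
  result=1, k=1
  result=2, k=2
  result=6, k=3

Final answer: 6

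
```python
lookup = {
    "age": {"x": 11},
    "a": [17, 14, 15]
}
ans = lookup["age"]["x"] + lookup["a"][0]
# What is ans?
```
Trace:
  lookup={'age': {'x': 11}, 'a': [17, 14, 15]}
  lookup={'age': {'x': 11}, 'a': [17, 14, 15]}, ans=28

Final answer: 28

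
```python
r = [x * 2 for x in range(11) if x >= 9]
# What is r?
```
Trace:
  x=0
  x=1
  x=2
  x=3
  x=4
  x=5
  x=6
  x=7
  x=8
  x=9
  x=10
  r=[18, 20]

Final answer: [18, 20]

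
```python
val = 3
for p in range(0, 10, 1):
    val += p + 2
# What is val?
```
Trace:
  val=3
  val=5, p=0
  val=8, p=1
  val=12, p=2
  val=17, p=3
  val=23, p=4
  val=30, p=5
  val=38, p=6
  val=47, p=7
  val=57, p=8
  val=68, p=9

Final answer: 68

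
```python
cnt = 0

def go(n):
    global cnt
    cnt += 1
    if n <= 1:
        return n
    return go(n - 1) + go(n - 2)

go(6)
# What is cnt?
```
Call trace (a repeated sub-call is expanded the first time; later identical calls just restate its return value):
go(n=6)
  go(n=5)
    go(n=4)
      go(n=3)
        go(n=2)
          go(n=1)
          -> return 1
          go(n=0)
          -> return 0
        -> return 1
        go(n=1)
        -> return 1
      -> return 2
      go(n=2) -> return 1  (same call as traced above)
    -> return 3
    go(n=3) -> return 2  (same call as traced above)
  -> return 5
  go(n=4) -> return 3  (same call as traced above)
-> return 8

cnt is incremented once per call, so count the calls in each subtree. Let C(n) = number of calls made by go(n).
C(0) = C(1) = 1 (base case, no recursion); C(n) = 1 + C(n - 1) + C(n - 2) otherwise.
C(2) = 1 + C(1) + C(0) = 1 + 1 + 1 = 3
C(3) = 1 + C(2) + C(1) = 1 + 3 + 1 = 5
C(4) = 1 + C(3) + C(2) = 1 + 5 + 3 = 9
C(5) = 1 + C(4) + C(3) = 1 + 9 + 5 = 15
C(6) = 1 + C(5) + C(4) = 1 + 15 + 9 = 25
cnt = C(6) = 25

Final answer: 25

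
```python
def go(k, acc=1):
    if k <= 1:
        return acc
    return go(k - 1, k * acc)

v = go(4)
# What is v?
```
Call trace:
go(k=4, acc=1)
  go(k=3, acc=4)
    go(k=2, acc=12)
      go(k=1, acc=24)
      -> return 24
    -> return 24
  -> return 24
-> return 24

Final answer: 24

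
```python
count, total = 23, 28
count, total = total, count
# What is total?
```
Trace:
  count=23, total=28
  count=28, total=23

Final answer: 23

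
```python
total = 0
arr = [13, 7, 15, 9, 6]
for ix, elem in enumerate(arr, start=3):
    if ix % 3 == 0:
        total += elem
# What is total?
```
Trace:
  total=0
  total=13, ix=3, elem=13
  total=13, ix=4, elem=7
  total=13, ix=5, elem=15
  total=22, ix=6, elem=9
  total=22, ix=7, elem=6

Final answer: 22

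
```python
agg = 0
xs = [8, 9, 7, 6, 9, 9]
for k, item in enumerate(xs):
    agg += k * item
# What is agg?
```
Trace:
  agg=0
  agg=0, k=0, item=8
  agg=9, k=1, item=9
  agg=23, k=2, item=7
  agg=41, k=3, item=6
  agg=77, k=4, item=9
  agg=122, k=5, item=9

Final answer: 122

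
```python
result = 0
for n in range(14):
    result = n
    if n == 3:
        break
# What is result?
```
Trace:
  result=0
  result=0, n=0
  result=1, n=1
  result=2, n=2
  result=3, n=3

Final answer: 3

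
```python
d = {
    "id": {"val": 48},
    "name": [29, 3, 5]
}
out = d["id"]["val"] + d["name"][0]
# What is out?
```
Trace:
  d={'id': {'val': 48}, 'name': [29, 3, 5]}
  d={'id': {'val': 48}, 'name': [29, 3, 5]}, out=77

Final answer: 77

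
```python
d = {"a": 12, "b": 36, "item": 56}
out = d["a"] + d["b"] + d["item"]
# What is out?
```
Trace:
  d={'a': 12, 'b': 36, 'item': 56}
  d={'a': 12, 'b': 36, 'item': 56}, out=104

Final answer: 104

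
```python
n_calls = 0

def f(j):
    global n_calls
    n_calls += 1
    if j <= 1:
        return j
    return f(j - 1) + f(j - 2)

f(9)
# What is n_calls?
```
Call trace (a repeated sub-call is expanded the first time; later identical calls just restate its return value):
f(j=9)
  f(j=8)
    f(j=7)
      f(j=6)
        f(j=5)
          f(j=4)
            f(j=3)
              f(j=2)
                f(j=1)
                -> return 1
                f(j=0)
                -> return 0
              -> return 1
              f(j=1)
              -> return 1
            -> return 2
            f(j=2) -> return 1  (same call as traced above)
          -> return 3
          f(j=3) -> return 2  (same call as traced above)
        -> return 5
        f(j=4) -> return 3  (same call as traced above)
      -> return 8
      f(j=5) -> return 5  (same call as traced above)
    -> return 13
    f(j=6) -> return 8  (same call as traced above)
  -> return 21
  f(j=7) -> return 13  (same call as traced above)
-> return 34

n_calls is incremented once per call, so count the calls in each subtree. Let C(j) = number of calls made by f(j).
C(0) = C(1) = 1 (base case, no recursion); C(j) = 1 + C(j - 1) + C(j - 2) otherwise.
C(2) = 1 + C(1) + C(0) = 1 + 1 + 1 = 3
C(3) = 1 + C(2) + C(1) = 1 + 3 + 1 = 5
C(4) = 1 + C(3) + C(2) = 1 + 5 + 3 = 9
C(5) = 1 + C(4) + C(3) = 1 + 9 + 5 = 15
C(6) = 1 + C(5) + C(4) = 1 + 15 + 9 = 25
C(7) = 1 + C(6) + C(5) = 1 + 25 + 15 = 41
C(8) = 1 + C(7) + C(6) = 1 + 41 + 25 = 67
C(9) = 1 + C(8) + C(7) = 1 + 67 + 41 = 109
n_calls = C(9) = 109

Final answer: 109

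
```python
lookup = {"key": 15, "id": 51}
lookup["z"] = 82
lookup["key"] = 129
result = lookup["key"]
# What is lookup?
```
Trace:
  lookup={'key': 15, 'id': 51}
  lookup={'key': 15, 'id': 51, 'z': 82}
  lookup={'key': 129, 'id': 51, 'z': 82}
  lookup={'key': 129, 'id': 51, 'z': 82}, result=129

Final answer: {'key': 129, 'id': 51, 'z': 82}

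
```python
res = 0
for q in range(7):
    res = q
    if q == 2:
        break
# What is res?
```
Trace:
  res=0
  res=0, q=0
  res=1, q=1
  res=2, q=2

Final answer: 2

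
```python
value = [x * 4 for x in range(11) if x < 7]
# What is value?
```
Trace:
  x=0
  x=1
  x=2
  x=3
  x=4
  x=5
  x=6
  x=7
  x=8
  x=9
  x=10
  value=[0, 4, 8, 12, 16, 20, 24]

Final answer: [0, 4, 8, 12, 16, 20, 24]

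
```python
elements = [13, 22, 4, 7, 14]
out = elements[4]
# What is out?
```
Trace:
  elements=[13, 22, 4, 7, 14]
  elements=[13, 22, 4, 7, 14], out=14

Final answer: 14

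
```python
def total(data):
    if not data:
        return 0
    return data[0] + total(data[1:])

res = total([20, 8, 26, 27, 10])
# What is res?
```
Call trace:
total(data=[20, 8, 26, 27, 10])
  total(data=[8, 26, 27, 10])
    total(data=[26, 27, 10])
      total(data=[27, 10])
        total(data=[10])
          total(data=[])
          -> return 0
        -> return 10
      -> return 37
    -> return 63
  -> return 71
-> return 91

Final answer: 91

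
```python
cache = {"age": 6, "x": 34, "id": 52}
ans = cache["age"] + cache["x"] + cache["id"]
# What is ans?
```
Trace:
  cache={'age': 6, 'x': 34, 'id': 52}
  cache={'age': 6, 'x': 34, 'id': 52}, ans=92

Final answer: 92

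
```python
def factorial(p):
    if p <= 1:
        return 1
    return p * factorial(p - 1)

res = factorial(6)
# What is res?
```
Call trace:
factorial(p=6)
  factorial(p=5)
    factorial(p=4)
      factorial(p=3)
        factorial(p=2)
          factorial(p=1)
          -> return 1
        -> return 2
      -> return 6
    -> return 24
  -> return 120
-> return 720

Final answer: 720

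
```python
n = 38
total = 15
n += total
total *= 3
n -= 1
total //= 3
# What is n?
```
Trace:
  n=38
  n=38, total=15
  n=53, total=15
  n=53, total=45
  n=52, total=45
  n=52, total=15

Final answer: 52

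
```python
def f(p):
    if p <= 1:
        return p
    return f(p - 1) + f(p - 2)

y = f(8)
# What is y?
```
Call trace (a repeated sub-call is expanded the first time; later identical calls just restate its return value):
f(p=8)
  f(p=7)
    f(p=6)
      f(p=5)
        f(p=4)
          f(p=3)
            f(p=2)
              f(p=1)
              -> return 1
              f(p=0)
              -> return 0
            -> return 1
            f(p=1)
            -> return 1
          -> return 2
          f(p=2) -> return 1  (same call as traced above)
        -> return 3
        f(p=3) -> return 2  (same call as traced above)
      -> return 5
      f(p=4) -> return 3  (same call as traced above)
    -> return 8
    f(p=5) -> return 5  (same call as traced above)
  -> return 13
  f(p=6) -> return 8  (same call as traced above)
-> return 21

Final answer: 21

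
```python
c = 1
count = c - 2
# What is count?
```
Trace:
  c=1
  c=1, count=-1

Final answer: -1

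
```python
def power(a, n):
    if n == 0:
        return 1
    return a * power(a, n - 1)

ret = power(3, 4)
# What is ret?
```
Call trace:
power(a=3, n=4)
  power(a=3, n=3)
    power(a=3, n=2)
      power(a=3, n=1)
        power(a=3, n=0)
        -> return 1
      -> return 3
    -> return 9
  -> return 27
-> return 81

Final answer: 81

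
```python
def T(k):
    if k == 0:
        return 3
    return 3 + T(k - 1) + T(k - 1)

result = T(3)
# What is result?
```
Call trace (a repeated sub-call is expanded the first time; later identical calls just restate its return value):
T(k=3)
  T(k=2)
    T(k=1)
      T(k=0)
      -> return 3
      T(k=0)
      -> return 3
    -> return 9
    T(k=1) -> return 9  (same call as traced above)
  -> return 21
  T(k=2) -> return 21  (same call as traced above)
-> return 45

Final answer: 45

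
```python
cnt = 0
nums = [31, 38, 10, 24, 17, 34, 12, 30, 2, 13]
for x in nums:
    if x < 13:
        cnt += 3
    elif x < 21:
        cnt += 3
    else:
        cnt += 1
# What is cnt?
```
Trace:
  cnt=0
  cnt=1, x=31
  cnt=2, x=38
  cnt=5, x=10
  cnt=6, x=24
  cnt=9, x=17
  cnt=10, x=34
  cnt=13, x=12
  cnt=14, x=30
  cnt=17, x=2
  cnt=20, x=13

Final answer: 20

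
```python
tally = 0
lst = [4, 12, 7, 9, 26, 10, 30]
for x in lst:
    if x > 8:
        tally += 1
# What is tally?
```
Trace:
  tally=0
  tally=0, x=4
  tally=1, x=12
  tally=1, x=7
  tally=2, x=9
  tally=3, x=26
  tally=4, x=10
  tally=5, x=30

Final answer: 5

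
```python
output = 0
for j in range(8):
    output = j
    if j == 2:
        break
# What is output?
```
Trace:
  output=0
  output=0, j=0
  output=1, j=1
  output=2, j=2

Final answer: 2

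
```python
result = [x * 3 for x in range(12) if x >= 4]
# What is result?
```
Trace:
  x=0
  x=1
  x=2
  x=3
  x=4
  x=5
  x=6
  x=7
  x=8
  x=9
  x=10
  x=11
  result=[12, 15, 18, 21, 24, 27, 30, 33]

Final answer: [12, 15, 18, 21, 24, 27, 30, 33]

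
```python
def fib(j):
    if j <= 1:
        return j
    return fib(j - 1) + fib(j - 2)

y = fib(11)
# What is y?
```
Call trace (a repeated sub-call is expanded the first time; later identical calls just restate its return value):
fib(j=11)
  fib(j=10)
    fib(j=9)
      fib(j=8)
        fib(j=7)
          fib(j=6)
            fib(j=5)
              fib(j=4)
                fib(j=3)
                  fib(j=2)
                    fib(j=1)
                    -> return 1
                    fib(j=0)
                    -> return 0
                  -> return 1
                  fib(j=1)
                  -> return 1
                -> return 2
                fib(j=2) -> return 1  (same call as traced above)
              -> return 3
              fib(j=3) -> return 2  (same call as traced above)
            -> return 5
            fib(j=4) -> return 3  (same call as traced above)
          -> return 8
          fib(j=5) -> return 5  (same call as traced above)
        -> return 13
        fib(j=6) -> return 8  (same call as traced above)
      -> return 21
      fib(j=7) -> return 13  (same call as traced above)
    -> return 34
    fib(j=8) -> return 21  (same call as traced above)
  -> return 55
  fib(j=9) -> return 34  (same call as traced above)
-> return 89

Final answer: 89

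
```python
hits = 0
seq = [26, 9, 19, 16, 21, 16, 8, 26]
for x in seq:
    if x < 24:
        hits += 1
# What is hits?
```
Trace:
  hits=0
  hits=0, x=26
  hits=1, x=9
  hits=2, x=19
  hits=3, x=16
  hits=4, x=21
  hits=5, x=16
  hits=6, x=8
  hits=6, x=26

Final answer: 6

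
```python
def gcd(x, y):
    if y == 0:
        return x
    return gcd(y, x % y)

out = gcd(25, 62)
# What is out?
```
Call trace:
gcd(x=25, y=62)
  gcd(x=62, y=25)
    gcd(x=25, y=12)
      gcd(x=12, y=1)
        gcd(x=1, y=0)
        -> return 1
      -> return 1
    -> return 1
  -> return 1
-> return 1

Final answer: 1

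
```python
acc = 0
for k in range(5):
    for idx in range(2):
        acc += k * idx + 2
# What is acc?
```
Trace:
  acc=0
  acc=2, k=0, idx=0
  acc=4, k=0, idx=1
  acc=6, k=1, idx=0
  acc=9, k=1, idx=1
  acc=11, k=2, idx=0
  acc=15, k=2, idx=1
  acc=17, k=3, idx=0
  acc=22, k=3, idx=1
  acc=24, k=4, idx=0
  acc=30, k=4, idx=1

Final answer: 30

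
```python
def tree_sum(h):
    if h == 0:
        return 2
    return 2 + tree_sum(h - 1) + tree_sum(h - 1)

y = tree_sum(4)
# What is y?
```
Call trace (a repeated sub-call is expanded the first time; later identical calls just restate its return value):
tree_sum(h=4)
  tree_sum(h=3)
    tree_sum(h=2)
      tree_sum(h=1)
        tree_sum(h=0)
        -> return 2
        tree_sum(h=0)
        -> return 2
      -> return 6
      tree_sum(h=1) -> return 6  (same call as traced above)
    -> return 14
    tree_sum(h=2) -> return 14  (same call as traced above)
  -> return 30
  tree_sum(h=3) -> return 30  (same call as traced above)
-> return 62

Final answer: 62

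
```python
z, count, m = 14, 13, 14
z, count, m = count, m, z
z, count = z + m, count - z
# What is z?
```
Trace:
  z=14, count=13, m=14
  z=13, count=14, m=14
  z=27, count=1, m=14

Final answer: 27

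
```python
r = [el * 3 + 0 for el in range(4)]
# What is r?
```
Trace:
  el=0
  el=1
  el=2
  el=3
  r=[0, 3, 6, 9]

Final answer: [0, 3, 6, 9]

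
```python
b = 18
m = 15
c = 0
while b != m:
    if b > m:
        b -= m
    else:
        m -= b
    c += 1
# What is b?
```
Trace:
  b=18
  b=18, m=15
  b=18, m=15, c=0
  b=3, m=15, c=1
  b=3, m=12, c=2
  b=3, m=9, c=3
  b=3, m=6, c=4
  b=3, m=3, c=5

Final answer: 3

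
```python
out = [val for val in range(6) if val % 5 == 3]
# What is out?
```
Trace:
  val=0
  val=1
  val=2
  val=3
  val=4
  val=5
  out=[3]

Final answer: [3]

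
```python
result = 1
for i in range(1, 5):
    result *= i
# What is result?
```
Trace:
  result=1
  result=1, i=1
  result=2, i=2
  result=6, i=3
  result=24, i=4

Final answer: 24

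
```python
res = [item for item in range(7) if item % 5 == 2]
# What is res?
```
Trace:
  item=0
  item=1
  item=2
  item=3
  item=4
  item=5
  item=6
  res=[2]

Final answer: [2]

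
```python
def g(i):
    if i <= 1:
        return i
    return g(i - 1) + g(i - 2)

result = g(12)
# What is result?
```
Call trace (a repeated sub-call is expanded the first time; later identical calls just restate its return value):
g(i=12)
  g(i=11)
    g(i=10)
      g(i=9)
        g(i=8)
          g(i=7)
            g(i=6)
              g(i=5)
                g(i=4)
                  g(i=3)
                    g(i=2)
                      g(i=1)
                      -> return 1
                      g(i=0)
                      -> return 0
                    -> return 1
                    g(i=1)
                    -> return 1
                  -> return 2
                  g(i=2) -> return 1  (same call as traced above)
                -> return 3
                g(i=3) -> return 2  (same call as traced above)
              -> return 5
              g(i=4) -> return 3  (same call as traced above)
            -> return 8
            g(i=5) -> return 5  (same call as traced above)
          -> return 13
          g(i=6) -> return 8  (same call as traced above)
        -> return 21
        g(i=7) -> return 13  (same call as traced above)
      -> return 34
      g(i=8) -> return 21  (same call as traced above)
    -> return 55
    g(i=9) -> return 34  (same call as traced above)
  -> return 89
  g(i=10) -> return 55  (same call as traced above)
-> return 144

Final answer: 144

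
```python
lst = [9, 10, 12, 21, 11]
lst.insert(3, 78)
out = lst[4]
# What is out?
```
Trace:
  lst=[9, 10, 12, 21, 11]
  lst=[9, 10, 12, 78, 21, 11]
  lst=[9, 10, 12, 78, 21, 11], out=21

Final answer: 21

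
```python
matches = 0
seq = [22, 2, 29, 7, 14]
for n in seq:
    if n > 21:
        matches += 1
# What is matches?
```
Trace:
  matches=0
  matches=1, n=22
  matches=1, n=2
  matches=2, n=29
  matches=2, n=7
  matches=2, n=14

Final answer: 2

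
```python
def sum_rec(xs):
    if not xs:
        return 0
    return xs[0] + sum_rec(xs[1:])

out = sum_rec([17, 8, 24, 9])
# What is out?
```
Call trace:
sum_rec(xs=[17, 8, 24, 9])
  sum_rec(xs=[8, 24, 9])
    sum_rec(xs=[24, 9])
      sum_rec(xs=[9])
        sum_rec(xs=[])
        -> return 0
      -> return 9
    -> return 33
  -> return 41
-> return 58

Final answer: 58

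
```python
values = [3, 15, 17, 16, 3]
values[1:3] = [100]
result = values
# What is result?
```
Trace:
  values=[3, 15, 17, 16, 3]
  values=[3, 100, 16, 3]
  values=[3, 100, 16, 3], result=[3, 100, 16, 3]

Final answer: [3, 100, 16, 3]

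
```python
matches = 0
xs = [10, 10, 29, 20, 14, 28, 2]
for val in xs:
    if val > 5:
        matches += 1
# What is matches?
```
Trace:
  matches=0
  matches=1, val=10
  matches=2, val=10
  matches=3, val=29
  matches=4, val=20
  matches=5, val=14
  matches=6, val=28
  matches=6, val=2

Final answer: 6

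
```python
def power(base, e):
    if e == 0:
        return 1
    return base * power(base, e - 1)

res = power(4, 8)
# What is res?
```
Call trace:
power(base=4, e=8)
  power(base=4, e=7)
    power(base=4, e=6)
      power(base=4, e=5)
        power(base=4, e=4)
          power(base=4, e=3)
            power(base=4, e=2)
              power(base=4, e=1)
                power(base=4, e=0)
                -> return 1
              -> return 4
            -> return 16
          -> return 64
        -> return 256
      -> return 1024
    -> return 4096
  -> return 16384
-> return 65536

Final answer: 65536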